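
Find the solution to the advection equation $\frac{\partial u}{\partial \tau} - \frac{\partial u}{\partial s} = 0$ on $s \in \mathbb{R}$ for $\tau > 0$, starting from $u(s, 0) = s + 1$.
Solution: By characteristics ($ds/d\tau = -1$), $u(s,\tau) = f(s + \tau)$ with $f = u( \cdot , 0)$.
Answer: $u(s, \tau) = \tau + s + 1$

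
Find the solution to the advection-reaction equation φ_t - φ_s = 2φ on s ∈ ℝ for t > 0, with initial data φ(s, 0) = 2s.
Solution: Substitute φ = exp(2t)u, i.e. u = exp(-2t)φ.
By the product rule, φ_t = exp(2t)(u_t + 2u), φ_s = exp(2t)u_s.
Substituting into the PDE and dividing by exp(2t): u_t + 2u - u_s = 2u.
The lower-order terms cancel, leaving the standard advection equation u_t - u_s = 0.
Initial data for u: u(s,0) = φ(s,0) = 2s.
Solve for u:
  By method of characteristics (waves move left with speed 1):
  Along characteristics s + t = const, u is constant, so u(s,t) = f(s + t) with f = u(·, 0).
Hence u(s,t) = 2s + 2t.
Transform back: φ(s,t) = exp(2t)u(s,t).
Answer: φ(s, t) = 2sexp(2t) + 2texp(2t)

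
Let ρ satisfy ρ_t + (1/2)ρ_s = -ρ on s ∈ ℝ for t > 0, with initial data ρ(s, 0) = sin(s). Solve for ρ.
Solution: Substitute ρ = exp(-t)u, i.e. u = exp(t)ρ.
By the product rule, ρ_t = exp(-t)(u_t - u), ρ_s = exp(-t)u_s.
Substituting into the PDE and dividing by exp(-t): u_t - u + (1/2)u_s = -u.
The lower-order terms cancel, leaving the standard advection equation u_t + (1/2)u_s = 0.
Initial data for u: u(s,0) = ρ(s,0) = sin(s).
Solve for u:
  By method of characteristics (waves move right with speed 1/2):
  Along characteristics s - (1/2)t = const, u is constant, so u(s,t) = f(s - (1/2)t) with f = u(·, 0).
Hence u(s,t) = sin(s - t/2).
Transform back: ρ(s,t) = exp(-t)u(s,t).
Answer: ρ(s, t) = exp(-t)sin(s - t/2)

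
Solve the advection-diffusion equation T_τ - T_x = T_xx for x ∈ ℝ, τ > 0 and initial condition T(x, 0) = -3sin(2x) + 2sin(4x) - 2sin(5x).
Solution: Moving frame: η = x + τ, σ = τ, T = u(η,σ), so T_τ = u_σ + u_η and T_xx = u_ηη.
Hence T_τ - T_x = u_σ and the PDE becomes the heat equation u_σ = u_ηη on η ∈ ℝ.
Initial data: u(η,0) = T(η,0) = -3sin(2η) + 2sin(4η) - 2sin(5η). Each mode sin(nη) decays as exp(-n²σ) on ℝ, so u(η,σ) = Σ c_n exp(-n²σ) sin(nη) with c_2=-3, c_4=2, c_5=-2: u(η,σ) = -3exp(-4σ)sin(2η) + 2exp(-16σ)sin(4η) - 2exp(-25σ)sin(5η).
Substituting back: T(x,τ) = u(x + τ, τ).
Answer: T(x, τ) = -3exp(-4τ)sin(2x + 2τ) + 2exp(-16τ)sin(4x + 4τ) - 2exp(-25τ)sin(5x + 5τ)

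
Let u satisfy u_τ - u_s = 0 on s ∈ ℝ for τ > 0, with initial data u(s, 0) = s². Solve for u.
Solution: By method of characteristics (waves move left with speed 1):
Along characteristics s + τ = const, u is constant, so u(s,τ) = f(s + τ) with f = u(·, 0).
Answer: u(s, τ) = s² + 2sτ + τ²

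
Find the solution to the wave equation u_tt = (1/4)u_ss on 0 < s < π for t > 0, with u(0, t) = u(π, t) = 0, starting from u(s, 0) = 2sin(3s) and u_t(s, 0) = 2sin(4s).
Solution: Separating variables: u = Σ [A_n cos(ω_n t) + B_n sin(ω_n t)] sin(ns), ω_n = n/2. From ICs (B_n = velocity coefficient / ω_n): A_3=2, B_4=1.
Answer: u(s, t) = 2sin(3s)cos(3t/2) + sin(4s)sin(2t)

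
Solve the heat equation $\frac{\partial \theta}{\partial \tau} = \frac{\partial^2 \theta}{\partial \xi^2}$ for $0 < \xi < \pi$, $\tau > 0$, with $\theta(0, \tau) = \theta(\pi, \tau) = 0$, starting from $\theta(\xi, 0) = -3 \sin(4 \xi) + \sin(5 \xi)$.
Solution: Separating variables: $\theta = \sum c_n e^{-n^2\tau} \sin(n\xi)$. From $\theta(\xi,0) = -3 \sin(4 \xi) + \sin(5 \xi)$: $c_4=-3, c_5=1$.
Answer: $\theta(\xi, \tau) = -3 e^{-16 \tau} \sin(4 \xi) + e^{-25 \tau} \sin(5 \xi)$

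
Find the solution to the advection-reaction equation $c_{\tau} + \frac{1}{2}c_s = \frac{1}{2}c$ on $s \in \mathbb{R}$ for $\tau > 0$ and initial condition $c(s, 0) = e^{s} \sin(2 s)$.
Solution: Substitute $c = e^{s}u$.
Then $c_s = e^{s}(u_s + u)$, $c_{\tau} = e^{s}u_{\tau}$; substituting and dividing by $e^{s}$, the lower-order terms cancel: $u_{\tau} + \frac{1}{2}u_s = 0$ (standard advection equation).
Data for $u$: $u(s,0) = e^{-s}c(s,0) = \sin(2 s)$.
By characteristics ($ds/d\tau = 1/2$), $u(s,\tau) = f(s - \frac{1}{2}\tau)$ with $f = u( \cdot , 0)$.
So $u(s,\tau) = \sin(2 s - \tau)$, and $c(s,\tau) = e^{s}u(s,\tau)$.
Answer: $c(s, \tau) = - e^{s} \sin(\tau - 2 s)$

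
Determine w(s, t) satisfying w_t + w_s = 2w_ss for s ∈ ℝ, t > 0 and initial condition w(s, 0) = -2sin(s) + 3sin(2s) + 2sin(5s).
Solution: Change to a moving frame: let η = s - t, σ = t and write w(s,t) = u(η,σ).
By the chain rule w_t = u_σ - u_η, w_s = u_η, w_ss = u_ηη.
Then w_t + w_s = u_σ: the advection term cancels and the PDE becomes the heat equation u_σ = 2u_ηη on η ∈ ℝ.
Initial data: u(η,0) = w(η,0) = -2sin(η) + 3sin(2η) + 2sin(5η).
On η ∈ ℝ each mode satisfies (sin(nη))″ = -n² sin(nη), so exp(-2n²σ) sin(nη) solves the heat equation; by superposition u(η,σ) = Σ c_n exp(-2n²σ) sin(nη).
Reading off the coefficients: c_1=-2, c_2=3, c_5=2, so u(η,σ) = -2exp(-2σ)sin(η) + 3exp(-8σ)sin(2η) + 2exp(-50σ)sin(5η).
Substituting back η = s - t, σ = t: w(s,t) = u(s - t, t).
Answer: w(s, t) = -2exp(-2t)sin(s - t) + 3exp(-8t)sin(2s - 2t) + 2exp(-50t)sin(5s - 5t)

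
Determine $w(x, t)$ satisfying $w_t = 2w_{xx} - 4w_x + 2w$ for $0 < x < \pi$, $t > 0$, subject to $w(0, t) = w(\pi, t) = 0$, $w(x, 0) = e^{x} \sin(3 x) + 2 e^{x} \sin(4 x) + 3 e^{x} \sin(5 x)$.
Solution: Substitute $w = e^{x}u$.
Then $w_x = e^{x}(u_x + u)$, $w_{xx} = e^{x}(u_{xx} + 2u_x + u)$, $w_t = e^{x}u_t$; substituting and dividing by $e^{x}$, the lower-order terms cancel: $u_t = 2u_{xx}$ (standard heat equation).
Data for $u$: $u(x,0) = e^{-x}w(x,0) = \sin(3 x) + 2 \sin(4 x) + 3 \sin(5 x)$. The boundary conditions carry over: $u(0,t) = u(\pi,t) = 0$.
Separating variables: $u = \sum c_n e^{-2n^2t} \sin(nx)$. From $u(x,0) = \sin(3 x) + 2 \sin(4 x) + 3 \sin(5 x)$: $c_3=1, c_4=2, c_5=3$.
So $u(x,t) = e^{-18 t} \sin(3 x) + 2 e^{-32 t} \sin(4 x) + 3 e^{-50 t} \sin(5 x)$, and $w(x,t) = e^{x}u(x,t)$.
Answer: $w(x, t) = e^{-18 t} e^{x} \sin(3 x) + 2 e^{-32 t} e^{x} \sin(4 x) + 3 e^{-50 t} e^{x} \sin(5 x)$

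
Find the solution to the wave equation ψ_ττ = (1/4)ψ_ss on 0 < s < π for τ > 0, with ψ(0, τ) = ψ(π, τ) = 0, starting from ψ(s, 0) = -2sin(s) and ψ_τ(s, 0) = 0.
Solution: Separating variables: ψ = Σ [A_n cos(ω_n τ) + B_n sin(ω_n τ)] sin(ns), ω_n = n/2. From ICs: A_1=-2.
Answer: ψ(s, τ) = -2sin(s)cos(τ/2)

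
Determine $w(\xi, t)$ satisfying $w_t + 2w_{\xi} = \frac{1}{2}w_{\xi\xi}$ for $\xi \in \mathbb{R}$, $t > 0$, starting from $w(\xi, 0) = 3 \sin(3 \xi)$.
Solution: Change to a moving frame: let $\eta = \xi - 2t$, $\sigma = t$ and write $w(\xi,t) = u(\eta,\sigma)$.
By the chain rule $w_t = u_{\sigma} - 2u_{\eta}$, $w_{\xi} = u_{\eta}$, $w_{\xi\xi} = u_{\eta\eta}$.
Then $w_t + 2w_{\xi} = u_{\sigma}$: the advection term cancels and the PDE becomes the heat equation $u_{\sigma} = \frac{1}{2}u_{\eta\eta}$ on $\eta \in \mathbb{R}$.
Initial data: $u(\eta,0) = w(\eta,0) = 3 \sin(3 \eta)$.
On $\eta \in \mathbb{R}$ each mode satisfies $(\sin(n\eta))'' = -n^2 \sin(n\eta)$, so $e^{-n^2\sigma/2} \sin(n\eta)$ solves the heat equation; by superposition $u(\eta,\sigma) = \sum c_n e^{-n^2\sigma/2} \sin(n\eta)$.
Reading off the coefficients: $c_3=3$, so $u(\eta,\sigma) = 3 e^{-9 \sigma/2} \sin(3 \eta)$.
Substituting back $\eta = \xi - 2t$, $\sigma = t$: $w(\xi,t) = u(\xi - 2t, t)$.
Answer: $w(\xi, t) = 3 e^{-9 t/2} \sin(3 \xi - 6 t)$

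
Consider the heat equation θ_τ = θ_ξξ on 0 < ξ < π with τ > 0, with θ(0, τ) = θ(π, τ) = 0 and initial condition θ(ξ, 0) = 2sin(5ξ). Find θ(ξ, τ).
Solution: Separating variables: θ = Σ c_n exp(-n²τ) sin(nξ). From θ(ξ,0) = 2sin(5ξ): c_5=2.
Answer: θ(ξ, τ) = 2exp(-25τ)sin(5ξ)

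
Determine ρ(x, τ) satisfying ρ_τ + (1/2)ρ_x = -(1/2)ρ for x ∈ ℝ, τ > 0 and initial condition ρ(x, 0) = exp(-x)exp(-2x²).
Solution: Substitute ρ = exp(-x)u.
Then ρ_x = exp(-x)(u_x - u), ρ_τ = exp(-x)u_τ; substituting and dividing by exp(-x), the lower-order terms cancel: u_τ + (1/2)u_x = 0 (standard advection equation).
Data for u: u(x,0) = exp(x)ρ(x,0) = exp(-2x²).
By characteristics (dx/dτ = 1/2), u(x,τ) = f(x - (1/2)τ) with f = u(·, 0).
So u(x,τ) = exp(-2(x - τ/2)²), and ρ(x,τ) = exp(-x)u(x,τ).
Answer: ρ(x, τ) = exp(-x)exp(-2(x - τ/2)²)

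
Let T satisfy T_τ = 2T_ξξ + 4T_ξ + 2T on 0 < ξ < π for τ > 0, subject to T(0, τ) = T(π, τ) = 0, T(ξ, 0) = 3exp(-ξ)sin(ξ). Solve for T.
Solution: Substitute T = exp(-ξ)u.
Then T_ξ = exp(-ξ)(u_ξ - u), T_ξξ = exp(-ξ)(u_ξξ - 2u_ξ + u), T_τ = exp(-ξ)u_τ; substituting and dividing by exp(-ξ), the lower-order terms cancel: u_τ = 2u_ξξ (standard heat equation).
Data for u: u(ξ,0) = exp(ξ)T(ξ,0) = 3sin(ξ). The boundary conditions carry over: u(0,τ) = u(π,τ) = 0.
Separating variables: u = Σ c_n exp(-2n²τ) sin(nξ). From u(ξ,0) = 3sin(ξ): c_1=3.
So u(ξ,τ) = 3exp(-2τ)sin(ξ), and T(ξ,τ) = exp(-ξ)u(ξ,τ).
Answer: T(ξ, τ) = 3exp(-ξ)exp(-2τ)sin(ξ)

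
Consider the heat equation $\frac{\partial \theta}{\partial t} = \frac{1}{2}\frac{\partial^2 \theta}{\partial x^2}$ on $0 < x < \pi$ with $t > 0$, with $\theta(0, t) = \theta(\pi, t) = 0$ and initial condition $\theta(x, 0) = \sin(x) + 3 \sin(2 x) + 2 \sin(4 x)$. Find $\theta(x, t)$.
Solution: Separating variables: $\theta = \sum c_n e^{-n^2t/2} \sin(nx)$. From $\theta(x,0) = \sin(x) + 3 \sin(2 x) + 2 \sin(4 x)$: $c_1=1, c_2=3, c_4=2$.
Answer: $\theta(x, t) = 3 e^{-2 t} \sin(2 x) + 2 e^{-8 t} \sin(4 x) + e^{-t/2} \sin(x)$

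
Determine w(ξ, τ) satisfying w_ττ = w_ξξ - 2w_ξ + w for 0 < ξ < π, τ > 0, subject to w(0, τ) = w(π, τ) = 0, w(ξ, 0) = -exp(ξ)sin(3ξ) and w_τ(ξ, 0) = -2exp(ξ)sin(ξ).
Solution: Substitute w = exp(ξ)u, i.e. u = exp(-ξ)w.
By the product rule, w_ξ = exp(ξ)(u_ξ + u), w_ξξ = exp(ξ)(u_ξξ + 2u_ξ + u), w_ττ = exp(ξ)u_ττ.
Substituting into the PDE and dividing by exp(ξ): u_ττ = (u_ξξ + 2u_ξ + u) - 2(u_ξ + u) + u.
The lower-order terms cancel, leaving the standard wave equation u_ττ = u_ξξ.
Initial data for u: u(ξ,0) = exp(-ξ)w(ξ,0) = -sin(3ξ); u_τ(ξ,0) = exp(-ξ)w_τ(ξ,0) = -2sin(ξ). The boundary conditions carry over: u(0,τ) = u(π,τ) = 0.
Solve for u:
  Using separation of variables u = X(ξ)T(τ):
  Eigenfunctions: sin(nξ), n = 1, 2, 3, ...
  General solution: u(ξ, τ) = Σ [A_n cos(n τ) + B_n sin(n τ)] sin(nξ)
  From u(ξ,0) = -sin(3ξ): A_3=-1. From u_τ(ξ,0) = -2sin(ξ), using u_τ(ξ,0) = Σ ω_n B_n sin(nξ) with ω_n = n: B_1 = (-2)/1 = -2.
Hence u(ξ,τ) = -2sin(ξ)sin(τ) - sin(3ξ)cos(3τ).
Transform back: w(ξ,τ) = exp(ξ)u(ξ,τ).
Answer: w(ξ, τ) = -2exp(ξ)sin(ξ)sin(τ) - exp(ξ)sin(3ξ)cos(3τ)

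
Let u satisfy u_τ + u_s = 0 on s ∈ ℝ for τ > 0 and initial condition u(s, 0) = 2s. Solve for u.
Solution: By method of characteristics (waves move right with speed 1):
Along characteristics s - τ = const, u is constant, so u(s,τ) = f(s - τ) with f = u(·, 0).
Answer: u(s, τ) = 2s - 2τ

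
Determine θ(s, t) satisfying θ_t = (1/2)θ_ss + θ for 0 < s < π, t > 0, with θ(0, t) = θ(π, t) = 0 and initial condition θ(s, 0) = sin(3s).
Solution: Substitute θ = exp(t)u, i.e. u = exp(-t)θ.
By the product rule, θ_t = exp(t)(u_t + u), θ_ss = exp(t)u_ss.
Substituting into the PDE and dividing by exp(t): u_t + u = (1/2)u_ss + u.
The lower-order terms cancel, leaving the standard heat equation u_t = (1/2)u_ss.
Initial data for u: u(s,0) = θ(s,0) = sin(3s). The boundary conditions carry over: u(0,t) = u(π,t) = 0.
Solve for u:
  Using separation of variables u = X(s)G(t):
  Eigenfunctions: sin(ns), n = 1, 2, 3, ...
  General solution: u(s, t) = Σ c_n sin(ns) exp(-n² t/2)
  Matching u(s,0) = sin(3s) term by term: c_3=1.
Hence u(s,t) = exp(-9t/2)sin(3s).
Transform back: θ(s,t) = exp(t)u(s,t).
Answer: θ(s, t) = exp(-7t/2)sin(3s)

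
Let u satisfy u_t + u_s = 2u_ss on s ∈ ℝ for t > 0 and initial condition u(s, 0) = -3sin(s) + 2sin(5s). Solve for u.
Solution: Moving frame: η = s - t, σ = t, u = w(η,σ), so u_t = w_σ - w_η and u_ss = w_ηη.
Hence u_t + u_s = w_σ and the PDE becomes the heat equation w_σ = 2w_ηη on η ∈ ℝ.
Initial data: w(η,0) = u(η,0) = -3sin(η) + 2sin(5η). Each mode sin(nη) decays as exp(-2n²σ) on ℝ, so w(η,σ) = Σ c_n exp(-2n²σ) sin(nη) with c_1=-3, c_5=2: w(η,σ) = -3exp(-2σ)sin(η) + 2exp(-50σ)sin(5η).
Substituting back: u(s,t) = w(s - t, t).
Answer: u(s, t) = -3exp(-2t)sin(s - t) + 2exp(-50t)sin(5s - 5t)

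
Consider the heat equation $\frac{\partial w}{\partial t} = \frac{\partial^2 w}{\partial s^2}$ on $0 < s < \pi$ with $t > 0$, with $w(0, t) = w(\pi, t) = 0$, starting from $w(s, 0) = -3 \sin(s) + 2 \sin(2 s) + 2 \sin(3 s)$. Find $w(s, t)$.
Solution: Using separation of variables $w = X(s)T(t)$:
Eigenfunctions: $\sin(ns)$, $n = 1, 2, 3, \ldots$
General solution: $w(s, t) = \sum c_n \sin(ns) e^{-n^2 t}$
Matching $w(s,0) = -3 \sin(s) + 2 \sin(2 s) + 2 \sin(3 s)$ term by term: $c_1=-3, c_2=2, c_3=2$.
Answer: $w(s, t) = -3 e^{-t} \sin(s) + 2 e^{-4 t} \sin(2 s) + 2 e^{-9 t} \sin(3 s)$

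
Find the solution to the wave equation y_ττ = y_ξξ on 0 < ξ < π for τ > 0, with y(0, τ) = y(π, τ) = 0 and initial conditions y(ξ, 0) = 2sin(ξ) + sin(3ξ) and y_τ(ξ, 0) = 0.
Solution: Using separation of variables y = X(ξ)T(τ):
Eigenfunctions: sin(nξ), n = 1, 2, 3, ...
General solution: y(ξ, τ) = Σ [A_n cos(n τ) + B_n sin(n τ)] sin(nξ)
From y(ξ,0) = 2sin(ξ) + sin(3ξ): A_1=2, A_3=1. From y_τ(ξ,0) = 0: all B_n = 0.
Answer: y(ξ, τ) = 2sin(ξ)cos(τ) + sin(3ξ)cos(3τ)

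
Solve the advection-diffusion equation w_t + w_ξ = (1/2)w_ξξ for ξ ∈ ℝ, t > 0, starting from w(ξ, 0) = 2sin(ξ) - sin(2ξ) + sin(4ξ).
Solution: Change to a moving frame: let η = ξ - t, σ = t and write w(ξ,t) = u(η,σ).
By the chain rule w_t = u_σ - u_η, w_ξ = u_η, w_ξξ = u_ηη.
Then w_t + w_ξ = u_σ: the advection term cancels and the PDE becomes the heat equation u_σ = (1/2)u_ηη on η ∈ ℝ.
Initial data: u(η,0) = w(η,0) = 2sin(η) - sin(2η) + sin(4η).
On η ∈ ℝ each mode satisfies (sin(nη))″ = -n² sin(nη), so exp(-n²σ/2) sin(nη) solves the heat equation; by superposition u(η,σ) = Σ c_n exp(-n²σ/2) sin(nη).
Reading off the coefficients: c_1=2, c_2=-1, c_4=1, so u(η,σ) = -exp(-2σ)sin(2η) + exp(-8σ)sin(4η) + 2exp(-σ/2)sin(η).
Substituting back η = ξ - t, σ = t: w(ξ,t) = u(ξ - t, t).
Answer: w(ξ, t) = exp(-2t)sin(2t - 2ξ) - exp(-8t)sin(4t - 4ξ) - 2exp(-t/2)sin(t - ξ)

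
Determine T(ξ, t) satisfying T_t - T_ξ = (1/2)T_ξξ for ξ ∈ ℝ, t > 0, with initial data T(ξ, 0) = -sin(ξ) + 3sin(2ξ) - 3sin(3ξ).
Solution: Change to a moving frame: let η = ξ + t, σ = t and write T(ξ,t) = u(η,σ).
By the chain rule T_t = u_σ + u_η, T_ξ = u_η, T_ξξ = u_ηη.
Then T_t - T_ξ = u_σ: the advection term cancels and the PDE becomes the heat equation u_σ = (1/2)u_ηη on η ∈ ℝ.
Initial data: u(η,0) = T(η,0) = -sin(η) + 3sin(2η) - 3sin(3η).
On η ∈ ℝ each mode satisfies (sin(nη))″ = -n² sin(nη), so exp(-n²σ/2) sin(nη) solves the heat equation; by superposition u(η,σ) = Σ c_n exp(-n²σ/2) sin(nη).
Reading off the coefficients: c_1=-1, c_2=3, c_3=-3, so u(η,σ) = 3exp(-2σ)sin(2η) - exp(-σ/2)sin(η) - 3exp(-9σ/2)sin(3η).
Substituting back η = ξ + t, σ = t: T(ξ,t) = u(ξ + t, t).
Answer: T(ξ, t) = 3exp(-2t)sin(2t + 2ξ) - exp(-t/2)sin(t + ξ) - 3exp(-9t/2)sin(3t + 3ξ)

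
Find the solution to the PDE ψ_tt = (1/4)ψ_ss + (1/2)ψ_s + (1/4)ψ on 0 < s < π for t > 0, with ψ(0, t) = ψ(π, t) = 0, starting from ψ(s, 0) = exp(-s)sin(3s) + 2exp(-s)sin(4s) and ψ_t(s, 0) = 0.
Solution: Substitute ψ = exp(-s)u, i.e. u = exp(s)ψ.
By the product rule, ψ_s = exp(-s)(u_s - u), ψ_ss = exp(-s)(u_ss - 2u_s + u), ψ_tt = exp(-s)u_tt.
Substituting into the PDE and dividing by exp(-s): u_tt = (1/4)(u_ss - 2u_s + u) + (1/2)(u_s - u) + (1/4)u.
The lower-order terms cancel, leaving the standard wave equation u_tt = (1/4)u_ss.
Initial data for u: u(s,0) = exp(s)ψ(s,0) = sin(3s) + 2sin(4s); u_t(s,0) = exp(s)ψ_t(s,0) = 0. The boundary conditions carry over: u(0,t) = u(π,t) = 0.
Solve for u:
  Using separation of variables u = X(s)T(t):
  Eigenfunctions: sin(ns), n = 1, 2, 3, ...
  General solution: u(s, t) = Σ [A_n cos(n t/2) + B_n sin(n t/2)] sin(ns)
  From u(s,0) = sin(3s) + 2sin(4s): A_3=1, A_4=2. From u_t(s,0) = 0: all B_n = 0.
Hence u(s,t) = sin(3s)cos(3t/2) + 2sin(4s)cos(2t).
Transform back: ψ(s,t) = exp(-s)u(s,t).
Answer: ψ(s, t) = exp(-s)sin(3s)cos(3t/2) + 2exp(-s)sin(4s)cos(2t)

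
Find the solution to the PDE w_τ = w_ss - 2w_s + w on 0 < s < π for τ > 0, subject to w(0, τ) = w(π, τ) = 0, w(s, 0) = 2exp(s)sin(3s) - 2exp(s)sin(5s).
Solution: Substitute w = exp(s)u, i.e. u = exp(-s)w.
By the product rule, w_s = exp(s)(u_s + u), w_ss = exp(s)(u_ss + 2u_s + u), w_τ = exp(s)u_τ.
Substituting into the PDE and dividing by exp(s): u_τ = (u_ss + 2u_s + u) - 2(u_s + u) + u.
The lower-order terms cancel, leaving the standard heat equation u_τ = u_ss.
Initial data for u: u(s,0) = exp(-s)w(s,0) = 2sin(3s) - 2sin(5s). The boundary conditions carry over: u(0,τ) = u(π,τ) = 0.
Solve for u:
  Using separation of variables u = X(s)T(τ):
  Eigenfunctions: sin(ns), n = 1, 2, 3, ...
  General solution: u(s, τ) = Σ c_n sin(ns) exp(-n² τ)
  Matching u(s,0) = 2sin(3s) - 2sin(5s) term by term: c_3=2, c_5=-2.
Hence u(s,τ) = 2exp(-9τ)sin(3s) - 2exp(-25τ)sin(5s).
Transform back: w(s,τ) = exp(s)u(s,τ).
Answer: w(s, τ) = 2exp(s)exp(-9τ)sin(3s) - 2exp(s)exp(-25τ)sin(5s)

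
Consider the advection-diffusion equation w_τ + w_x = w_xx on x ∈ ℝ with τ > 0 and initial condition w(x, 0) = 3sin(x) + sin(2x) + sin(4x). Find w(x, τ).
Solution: Change to a moving frame: let η = x - τ, σ = τ and write w(x,τ) = u(η,σ).
By the chain rule w_τ = u_σ - u_η, w_x = u_η, w_xx = u_ηη.
Then w_τ + w_x = u_σ: the advection term cancels and the PDE becomes the heat equation u_σ = u_ηη on η ∈ ℝ.
Initial data: u(η,0) = w(η,0) = 3sin(η) + sin(2η) + sin(4η).
On η ∈ ℝ each mode satisfies (sin(nη))″ = -n² sin(nη), so exp(-n²σ) sin(nη) solves the heat equation; by superposition u(η,σ) = Σ c_n exp(-n²σ) sin(nη).
Reading off the coefficients: c_1=3, c_2=1, c_4=1, so u(η,σ) = 3exp(-σ)sin(η) + exp(-4σ)sin(2η) + exp(-16σ)sin(4η).
Substituting back η = x - τ, σ = τ: w(x,τ) = u(x - τ, τ).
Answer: w(x, τ) = 3exp(-τ)sin(x - τ) + exp(-4τ)sin(2x - 2τ) + exp(-16τ)sin(4x - 4τ)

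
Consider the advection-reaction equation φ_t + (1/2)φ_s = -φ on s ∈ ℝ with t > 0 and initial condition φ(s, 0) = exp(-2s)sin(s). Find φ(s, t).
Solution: Substitute φ = exp(-2s)u.
Then φ_s = exp(-2s)(u_s - 2u), φ_t = exp(-2s)u_t; substituting and dividing by exp(-2s), the lower-order terms cancel: u_t + (1/2)u_s = 0 (standard advection equation).
Data for u: u(s,0) = exp(2s)φ(s,0) = sin(s).
By characteristics (ds/dt = 1/2), u(s,t) = f(s - (1/2)t) with f = u(·, 0).
So u(s,t) = sin(s - t/2), and φ(s,t) = exp(-2s)u(s,t).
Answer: φ(s, t) = exp(-2s)sin(s - t/2)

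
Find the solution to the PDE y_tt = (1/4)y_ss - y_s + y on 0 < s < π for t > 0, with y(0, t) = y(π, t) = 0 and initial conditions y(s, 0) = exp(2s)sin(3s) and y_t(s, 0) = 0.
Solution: Substitute y = exp(2s)u.
Then y_s = exp(2s)(u_s + 2u), y_ss = exp(2s)(u_ss + 4u_s + 4u), y_tt = exp(2s)u_tt; substituting and dividing by exp(2s), the lower-order terms cancel: u_tt = (1/4)u_ss (standard wave equation).
Data for u: u(s,0) = exp(-2s)y(s,0) = sin(3s); u_t(s,0) = exp(-2s)y_t(s,0) = 0. The boundary conditions carry over: u(0,t) = u(π,t) = 0.
Separating variables: u = Σ [A_n cos(ω_n t) + B_n sin(ω_n t)] sin(ns), ω_n = n/2. From ICs: A_3=1.
So u(s,t) = sin(3s)cos(3t/2), and y(s,t) = exp(2s)u(s,t).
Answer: y(s, t) = exp(2s)sin(3s)cos(3t/2)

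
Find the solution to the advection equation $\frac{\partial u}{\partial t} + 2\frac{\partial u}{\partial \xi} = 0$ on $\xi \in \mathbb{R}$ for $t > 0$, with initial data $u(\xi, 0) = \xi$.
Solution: By characteristics ($d\xi/dt = 2$), $u(\xi,t) = f(\xi - 2t)$ with $f = u( \cdot , 0)$.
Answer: $u(\xi, t) = \xi - 2 t$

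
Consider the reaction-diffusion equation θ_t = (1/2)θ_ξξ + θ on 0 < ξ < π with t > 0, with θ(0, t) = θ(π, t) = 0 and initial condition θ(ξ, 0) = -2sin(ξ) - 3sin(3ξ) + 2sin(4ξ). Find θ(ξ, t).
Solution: Substitute θ = exp(t)u.
Then θ_t = exp(t)(u_t + u), θ_ξξ = exp(t)u_ξξ; substituting and dividing by exp(t), the lower-order terms cancel: u_t = (1/2)u_ξξ (standard heat equation).
Data for u: u(ξ,0) = θ(ξ,0) = -2sin(ξ) - 3sin(3ξ) + 2sin(4ξ). The boundary conditions carry over: u(0,t) = u(π,t) = 0.
Separating variables: u = Σ c_n exp(-n²t/2) sin(nξ). From u(ξ,0) = -2sin(ξ) - 3sin(3ξ) + 2sin(4ξ): c_1=-2, c_3=-3, c_4=2.
So u(ξ,t) = 2exp(-8t)sin(4ξ) - 2exp(-t/2)sin(ξ) - 3exp(-9t/2)sin(3ξ), and θ(ξ,t) = exp(t)u(ξ,t).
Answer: θ(ξ, t) = -2exp(t/2)sin(ξ) + 2exp(-7t)sin(4ξ) - 3exp(-7t/2)sin(3ξ)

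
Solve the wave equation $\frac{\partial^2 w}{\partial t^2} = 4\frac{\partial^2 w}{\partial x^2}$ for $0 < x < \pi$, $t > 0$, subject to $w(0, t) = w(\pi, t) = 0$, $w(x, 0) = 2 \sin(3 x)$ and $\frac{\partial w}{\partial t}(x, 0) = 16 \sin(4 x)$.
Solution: Using separation of variables $w = X(x)T(t)$:
Eigenfunctions: $\sin(nx)$, $n = 1, 2, 3, \ldots$
General solution: $w(x, t) = \sum [A_n \cos(2n t) + B_n \sin(2n t)] \sin(nx)$
From $w(x,0) = 2 \sin(3 x)$: $A_3=2$. From $w_t(x,0) = 16 \sin(4 x)$, using $w_t(x,0) = \sum \omega_n B_n \sin(nx)$ with $\omega_n = 2n$: $B_4 = 16/8 = 2$.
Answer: $w(x, t) = 2 \sin(8 t) \sin(4 x) + 2 \sin(3 x) \cos(6 t)$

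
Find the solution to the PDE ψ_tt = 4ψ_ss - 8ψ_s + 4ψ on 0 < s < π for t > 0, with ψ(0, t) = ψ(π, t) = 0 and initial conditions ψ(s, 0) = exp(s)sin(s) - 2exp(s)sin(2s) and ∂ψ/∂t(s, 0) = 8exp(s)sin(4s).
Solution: Substitute ψ = exp(s)u.
Then ψ_s = exp(s)(u_s + u), ψ_ss = exp(s)(u_ss + 2u_s + u), ψ_tt = exp(s)u_tt; substituting and dividing by exp(s), the lower-order terms cancel: u_tt = 4u_ss (standard wave equation).
Data for u: u(s,0) = exp(-s)ψ(s,0) = sin(s) - 2sin(2s); u_t(s,0) = exp(-s)ψ_t(s,0) = 8sin(4s). The boundary conditions carry over: u(0,t) = u(π,t) = 0.
Separating variables: u = Σ [A_n cos(ω_n t) + B_n sin(ω_n t)] sin(ns), ω_n = 2n. From ICs (B_n = velocity coefficient / ω_n): A_1=1, A_2=-2, B_4=1.
So u(s,t) = sin(s)cos(2t) - 2sin(2s)cos(4t) + sin(4s)sin(8t), and ψ(s,t) = exp(s)u(s,t).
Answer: ψ(s, t) = exp(s)sin(s)cos(2t) - 2exp(s)sin(2s)cos(4t) + exp(s)sin(4s)sin(8t)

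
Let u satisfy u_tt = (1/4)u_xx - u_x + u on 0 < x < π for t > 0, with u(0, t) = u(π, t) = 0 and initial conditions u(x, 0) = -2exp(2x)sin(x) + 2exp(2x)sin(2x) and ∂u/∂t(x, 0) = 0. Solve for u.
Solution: Substitute u = exp(2x)w, i.e. w = exp(-2x)u.
By the product rule, u_x = exp(2x)(w_x + 2w), u_xx = exp(2x)(w_xx + 4w_x + 4w), u_tt = exp(2x)w_tt.
Substituting into the PDE and dividing by exp(2x): w_tt = (1/4)(w_xx + 4w_x + 4w) - (w_x + 2w) + w.
The lower-order terms cancel, leaving the standard wave equation w_tt = (1/4)w_xx.
Initial data for w: w(x,0) = exp(-2x)u(x,0) = -2sin(x) + 2sin(2x); w_t(x,0) = exp(-2x)u_t(x,0) = 0. The boundary conditions carry over: w(0,t) = w(π,t) = 0.
Solve for w:
  Using separation of variables w = X(x)T(t):
  Eigenfunctions: sin(nx), n = 1, 2, 3, ...
  General solution: w(x, t) = Σ [A_n cos(n t/2) + B_n sin(n t/2)] sin(nx)
  From w(x,0) = -2sin(x) + 2sin(2x): A_1=-2, A_2=2. From w_t(x,0) = 0: all B_n = 0.
Hence w(x,t) = -2sin(x)cos(t/2) + 2sin(2x)cos(t).
Transform back: u(x,t) = exp(2x)w(x,t).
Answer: u(x, t) = -2exp(2x)sin(x)cos(t/2) + 2exp(2x)sin(2x)cos(t)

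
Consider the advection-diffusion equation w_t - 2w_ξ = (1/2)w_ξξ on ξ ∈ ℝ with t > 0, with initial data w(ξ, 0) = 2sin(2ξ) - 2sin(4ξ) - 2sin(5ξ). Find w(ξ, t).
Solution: Moving frame: η = ξ + 2t, σ = t, w = u(η,σ), so w_t = u_σ + 2u_η and w_ξξ = u_ηη.
Hence w_t - 2w_ξ = u_σ and the PDE becomes the heat equation u_σ = (1/2)u_ηη on η ∈ ℝ.
Initial data: u(η,0) = w(η,0) = 2sin(2η) - 2sin(4η) - 2sin(5η). Each mode sin(nη) decays as exp(-n²σ/2) on ℝ, so u(η,σ) = Σ c_n exp(-n²σ/2) sin(nη) with c_2=2, c_4=-2, c_5=-2: u(η,σ) = 2exp(-2σ)sin(2η) - 2exp(-8σ)sin(4η) - 2exp(-25σ/2)sin(5η).
Substituting back: w(ξ,t) = u(ξ + 2t, t).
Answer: w(ξ, t) = 2exp(-2t)sin(4t + 2ξ) - 2exp(-8t)sin(8t + 4ξ) - 2exp(-25t/2)sin(10t + 5ξ)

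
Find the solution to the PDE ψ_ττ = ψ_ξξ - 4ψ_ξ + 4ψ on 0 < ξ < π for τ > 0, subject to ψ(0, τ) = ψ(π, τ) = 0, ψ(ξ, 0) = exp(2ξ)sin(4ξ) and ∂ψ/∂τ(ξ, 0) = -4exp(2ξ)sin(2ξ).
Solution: Substitute ψ = exp(2ξ)u.
Then ψ_ξ = exp(2ξ)(u_ξ + 2u), ψ_ξξ = exp(2ξ)(u_ξξ + 4u_ξ + 4u), ψ_ττ = exp(2ξ)u_ττ; substituting and dividing by exp(2ξ), the lower-order terms cancel: u_ττ = u_ξξ (standard wave equation).
Data for u: u(ξ,0) = exp(-2ξ)ψ(ξ,0) = sin(4ξ); u_τ(ξ,0) = exp(-2ξ)ψ_τ(ξ,0) = -4sin(2ξ). The boundary conditions carry over: u(0,τ) = u(π,τ) = 0.
Separating variables: u = Σ [A_n cos(ω_n τ) + B_n sin(ω_n τ)] sin(nξ), ω_n = n. From ICs (B_n = velocity coefficient / ω_n): A_4=1, B_2=-2.
So u(ξ,τ) = -2sin(2ξ)sin(2τ) + sin(4ξ)cos(4τ), and ψ(ξ,τ) = exp(2ξ)u(ξ,τ).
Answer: ψ(ξ, τ) = -2exp(2ξ)sin(2ξ)sin(2τ) + exp(2ξ)sin(4ξ)cos(4τ)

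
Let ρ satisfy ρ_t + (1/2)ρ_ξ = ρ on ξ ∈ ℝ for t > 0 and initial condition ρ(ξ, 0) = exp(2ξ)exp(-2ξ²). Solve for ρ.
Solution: Substitute ρ = exp(2ξ)u.
Then ρ_ξ = exp(2ξ)(u_ξ + 2u), ρ_t = exp(2ξ)u_t; substituting and dividing by exp(2ξ), the lower-order terms cancel: u_t + (1/2)u_ξ = 0 (standard advection equation).
Data for u: u(ξ,0) = exp(-2ξ)ρ(ξ,0) = exp(-2ξ²).
By characteristics (dξ/dt = 1/2), u(ξ,t) = f(ξ - (1/2)t) with f = u(·, 0).
So u(ξ,t) = exp(-2(-t/2 + ξ)²), and ρ(ξ,t) = exp(2ξ)u(ξ,t).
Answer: ρ(ξ, t) = exp(2ξ)exp(-2(-t/2 + ξ)²)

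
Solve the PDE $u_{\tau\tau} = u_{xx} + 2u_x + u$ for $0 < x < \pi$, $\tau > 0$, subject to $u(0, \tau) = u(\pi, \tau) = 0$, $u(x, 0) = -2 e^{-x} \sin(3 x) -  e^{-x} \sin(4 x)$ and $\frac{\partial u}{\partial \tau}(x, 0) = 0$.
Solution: Substitute $u = e^{-x}w$, i.e. $w = e^{x}u$.
By the product rule, $u_x = e^{-x}(w_x - w)$, $u_{xx} = e^{-x}(w_{xx} - 2w_x + w)$, $u_{\tau\tau} = e^{-x}w_{\tau\tau}$.
Substituting into the PDE and dividing by $e^{-x}$: $w_{\tau\tau} = (w_{xx} - 2w_x + w) + 2(w_x - w) + w$.
The lower-order terms cancel, leaving the standard wave equation $w_{\tau\tau} = w_{xx}$.
Initial data for $w$: $w(x,0) = e^{x}u(x,0) = -2 \sin(3 x) - \sin(4 x)$; $w_{\tau}(x,0) = e^{x}u_{\tau}(x,0) = 0$. The boundary conditions carry over: $w(0,\tau) = w(\pi,\tau) = 0$.
Solve for $w$:
  Using separation of variables $w = X(x)T(\tau)$:
  Eigenfunctions: $\sin(nx)$, $n = 1, 2, 3, \ldots$
  General solution: $w(x, \tau) = \sum [A_n \cos(n \tau) + B_n \sin(n \tau)] \sin(nx)$
  From $w(x,0) = -2 \sin(3 x) - \sin(4 x)$: $A_3=-2, A_4=-1$. From $w_{\tau}(x,0) = 0$: all $B_n = 0$.
Hence $w(x,\tau) = -2 \sin(3 x) \cos(3 \tau) - \sin(4 x) \cos(4 \tau)$.
Transform back: $u(x,\tau) = e^{-x}w(x,\tau)$.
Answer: $u(x, \tau) = -2 e^{-x} \sin(3 x) \cos(3 \tau) -  e^{-x} \sin(4 x) \cos(4 \tau)$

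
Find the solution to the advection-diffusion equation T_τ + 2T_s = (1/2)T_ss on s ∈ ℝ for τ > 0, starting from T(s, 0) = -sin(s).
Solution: Change to a moving frame: let η = s - 2τ, σ = τ and write T(s,τ) = u(η,σ).
By the chain rule T_τ = u_σ - 2u_η, T_s = u_η, T_ss = u_ηη.
Then T_τ + 2T_s = u_σ: the advection term cancels and the PDE becomes the heat equation u_σ = (1/2)u_ηη on η ∈ ℝ.
Initial data: u(η,0) = T(η,0) = -sin(η).
On η ∈ ℝ each mode satisfies (sin(nη))″ = -n² sin(nη), so exp(-n²σ/2) sin(nη) solves the heat equation; by superposition u(η,σ) = Σ c_n exp(-n²σ/2) sin(nη).
Reading off the coefficients: c_1=-1, so u(η,σ) = -exp(-σ/2)sin(η).
Substituting back η = s - 2τ, σ = τ: T(s,τ) = u(s - 2τ, τ).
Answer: T(s, τ) = -exp(-τ/2)sin(s - 2τ)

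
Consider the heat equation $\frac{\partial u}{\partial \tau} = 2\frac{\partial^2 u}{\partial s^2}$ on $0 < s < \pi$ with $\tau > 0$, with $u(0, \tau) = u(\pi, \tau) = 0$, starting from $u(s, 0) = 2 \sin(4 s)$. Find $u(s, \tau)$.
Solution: Separating variables: $u = \sum c_n e^{-2n^2\tau} \sin(ns)$. From $u(s,0) = 2 \sin(4 s)$: $c_4=2$.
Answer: $u(s, \tau) = 2 e^{-32 \tau} \sin(4 s)$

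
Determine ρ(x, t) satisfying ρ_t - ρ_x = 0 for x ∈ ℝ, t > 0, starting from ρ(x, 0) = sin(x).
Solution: By characteristics (dx/dt = -1), ρ(x,t) = f(x + t) with f = ρ(·, 0).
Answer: ρ(x, t) = sin(t + x)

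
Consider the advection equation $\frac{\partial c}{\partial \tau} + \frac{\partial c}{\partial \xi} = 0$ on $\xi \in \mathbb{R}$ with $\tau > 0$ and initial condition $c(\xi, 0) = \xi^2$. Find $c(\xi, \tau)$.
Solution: By characteristics ($d\xi/d\tau = 1$), $c(\xi,\tau) = f(\xi - \tau)$ with $f = c( \cdot , 0)$.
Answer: $c(\xi, \tau) = \tau^2 - 2 \tau \xi + \xi^2$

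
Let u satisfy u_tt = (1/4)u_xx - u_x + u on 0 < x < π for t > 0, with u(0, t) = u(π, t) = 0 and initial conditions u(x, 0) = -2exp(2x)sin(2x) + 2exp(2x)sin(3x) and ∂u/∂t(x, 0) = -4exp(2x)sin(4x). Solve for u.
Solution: Substitute u = exp(2x)w, i.e. w = exp(-2x)u.
By the product rule, u_x = exp(2x)(w_x + 2w), u_xx = exp(2x)(w_xx + 4w_x + 4w), u_tt = exp(2x)w_tt.
Substituting into the PDE and dividing by exp(2x): w_tt = (1/4)(w_xx + 4w_x + 4w) - (w_x + 2w) + w.
The lower-order terms cancel, leaving the standard wave equation w_tt = (1/4)w_xx.
Initial data for w: w(x,0) = exp(-2x)u(x,0) = -2sin(2x) + 2sin(3x); w_t(x,0) = exp(-2x)u_t(x,0) = -4sin(4x). The boundary conditions carry over: w(0,t) = w(π,t) = 0.
Solve for w:
  Using separation of variables w = X(x)T(t):
  Eigenfunctions: sin(nx), n = 1, 2, 3, ...
  General solution: w(x, t) = Σ [A_n cos(n t/2) + B_n sin(n t/2)] sin(nx)
  From w(x,0) = -2sin(2x) + 2sin(3x): A_2=-2, A_3=2. From w_t(x,0) = -4sin(4x), using w_t(x,0) = Σ ω_n B_n sin(nx) with ω_n = n/2: B_4 = (-4)/2 = -2.
Hence w(x,t) = -2sin(2t)sin(4x) - 2sin(2x)cos(t) + 2sin(3x)cos(3t/2).
Transform back: u(x,t) = exp(2x)w(x,t).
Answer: u(x, t) = -2exp(2x)sin(2t)sin(4x) - 2exp(2x)sin(2x)cos(t) + 2exp(2x)sin(3x)cos(3t/2)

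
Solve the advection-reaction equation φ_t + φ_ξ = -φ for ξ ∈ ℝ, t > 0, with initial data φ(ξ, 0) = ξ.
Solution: Substitute φ = exp(-t)u.
Then φ_t = exp(-t)(u_t - u), φ_ξ = exp(-t)u_ξ; substituting and dividing by exp(-t), the lower-order terms cancel: u_t + u_ξ = 0 (standard advection equation).
Data for u: u(ξ,0) = φ(ξ,0) = ξ.
By characteristics (dξ/dt = 1), u(ξ,t) = f(ξ - t) with f = u(·, 0).
So u(ξ,t) = -t + ξ, and φ(ξ,t) = exp(-t)u(ξ,t).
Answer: φ(ξ, t) = -texp(-t) + ξexp(-t)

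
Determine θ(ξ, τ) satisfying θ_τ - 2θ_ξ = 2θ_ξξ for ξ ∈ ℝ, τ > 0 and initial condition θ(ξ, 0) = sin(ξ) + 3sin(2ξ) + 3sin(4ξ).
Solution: Change to a moving frame: let η = ξ + 2τ, σ = τ and write θ(ξ,τ) = u(η,σ).
By the chain rule θ_τ = u_σ + 2u_η, θ_ξ = u_η, θ_ξξ = u_ηη.
Then θ_τ - 2θ_ξ = u_σ: the advection term cancels and the PDE becomes the heat equation u_σ = 2u_ηη on η ∈ ℝ.
Initial data: u(η,0) = θ(η,0) = sin(η) + 3sin(2η) + 3sin(4η).
On η ∈ ℝ each mode satisfies (sin(nη))″ = -n² sin(nη), so exp(-2n²σ) sin(nη) solves the heat equation; by superposition u(η,σ) = Σ c_n exp(-2n²σ) sin(nη).
Reading off the coefficients: c_1=1, c_2=3, c_4=3, so u(η,σ) = exp(-2σ)sin(η) + 3exp(-8σ)sin(2η) + 3exp(-32σ)sin(4η).
Substituting back η = ξ + 2τ, σ = τ: θ(ξ,τ) = u(ξ + 2τ, τ).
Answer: θ(ξ, τ) = exp(-2τ)sin(ξ + 2τ) + 3exp(-8τ)sin(2ξ + 4τ) + 3exp(-32τ)sin(4ξ + 8τ)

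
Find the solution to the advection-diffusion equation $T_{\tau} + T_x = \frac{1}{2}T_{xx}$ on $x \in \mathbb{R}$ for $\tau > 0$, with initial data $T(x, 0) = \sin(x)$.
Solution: Moving frame: $\eta = x - \tau$, $\sigma = \tau$, $T = u(\eta,\sigma)$, so $T_{\tau} = u_{\sigma} - u_{\eta}$ and $T_{xx} = u_{\eta\eta}$.
Hence $T_{\tau} + T_x = u_{\sigma}$ and the PDE becomes the heat equation $u_{\sigma} = \frac{1}{2}u_{\eta\eta}$ on $\eta \in \mathbb{R}$.
Initial data: $u(\eta,0) = T(\eta,0) = \sin(\eta)$. Each mode $\sin(n\eta)$ decays as $e^{-n^2\sigma/2}$ on $\mathbb{R}$, so $u(\eta,\sigma) = \sum c_n e^{-n^2\sigma/2} \sin(n\eta)$ with $c_1=1$: $u(\eta,\sigma) = e^{-\sigma/2} \sin(\eta)$.
Substituting back: $T(x,\tau) = u(x - \tau, \tau)$.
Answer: $T(x, \tau) = - e^{-\tau/2} \sin(\tau - x)$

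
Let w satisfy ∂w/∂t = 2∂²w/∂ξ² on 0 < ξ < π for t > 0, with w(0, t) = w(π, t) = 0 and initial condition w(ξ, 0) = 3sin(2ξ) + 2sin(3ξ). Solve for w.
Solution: Separating variables: w = Σ c_n exp(-2n²t) sin(nξ). From w(ξ,0) = 3sin(2ξ) + 2sin(3ξ): c_2=3, c_3=2.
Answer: w(ξ, t) = 3exp(-8t)sin(2ξ) + 2exp(-18t)sin(3ξ)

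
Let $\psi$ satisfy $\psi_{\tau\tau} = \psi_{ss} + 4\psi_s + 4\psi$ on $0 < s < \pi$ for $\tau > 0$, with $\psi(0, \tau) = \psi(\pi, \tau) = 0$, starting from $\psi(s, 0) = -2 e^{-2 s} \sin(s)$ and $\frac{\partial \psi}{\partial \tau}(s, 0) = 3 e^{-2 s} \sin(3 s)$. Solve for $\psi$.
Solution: Substitute $\psi = e^{-2s}u$.
Then $\psi_s = e^{-2s}(u_s - 2u)$, $\psi_{ss} = e^{-2s}(u_{ss} - 4u_s + 4u)$, $\psi_{\tau\tau} = e^{-2s}u_{\tau\tau}$; substituting and dividing by $e^{-2s}$, the lower-order terms cancel: $u_{\tau\tau} = u_{ss}$ (standard wave equation).
Data for $u$: $u(s,0) = e^{2s}\psi(s,0) = -2 \sin(s)$; $u_{\tau}(s,0) = e^{2s}\psi_{\tau}(s,0) = 3 \sin(3 s)$. The boundary conditions carry over: $u(0,\tau) = u(\pi,\tau) = 0$.
Separating variables: $u = \sum [A_n \cos(\omega_n \tau) + B_n \sin(\omega_n \tau)] \sin(ns)$, $\omega_n = n$. From ICs ($B_n$ = velocity coefficient / $\omega_n$): $A_1=-2, B_3=1$.
So $u(s,\tau) = -2 \sin(s) \cos(\tau) + \sin(3 s) \sin(3 \tau)$, and $\psi(s,\tau) = e^{-2s}u(s,\tau)$.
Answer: $\psi(s, \tau) = e^{-2 s} \sin(3 \tau) \sin(3 s) - 2 e^{-2 s} \sin(s) \cos(\tau)$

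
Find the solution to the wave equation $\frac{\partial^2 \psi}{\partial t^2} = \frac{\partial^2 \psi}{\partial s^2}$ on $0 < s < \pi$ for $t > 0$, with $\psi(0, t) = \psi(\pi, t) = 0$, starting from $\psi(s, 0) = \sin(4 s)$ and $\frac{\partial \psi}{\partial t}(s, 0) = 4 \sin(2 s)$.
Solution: Separating variables: $\psi = \sum [A_n \cos(\omega_n t) + B_n \sin(\omega_n t)] \sin(ns)$, $\omega_n = n$. From ICs ($B_n$ = velocity coefficient / $\omega_n$): $A_4=1, B_2=2$.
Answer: $\psi(s, t) = 2 \sin(2 s) \sin(2 t) + \sin(4 s) \cos(4 t)$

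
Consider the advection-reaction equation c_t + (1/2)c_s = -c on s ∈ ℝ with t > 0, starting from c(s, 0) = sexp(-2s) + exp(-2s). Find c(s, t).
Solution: Substitute c = exp(-2s)u, i.e. u = exp(2s)c.
By the product rule, c_s = exp(-2s)(u_s - 2u), c_t = exp(-2s)u_t.
Substituting into the PDE and dividing by exp(-2s): u_t + (1/2)(u_s - 2u) = -u.
The lower-order terms cancel, leaving the standard advection equation u_t + (1/2)u_s = 0.
Initial data for u: u(s,0) = exp(2s)c(s,0) = s + 1.
Solve for u:
  By method of characteristics (waves move right with speed 1/2):
  Along characteristics s - (1/2)t = const, u is constant, so u(s,t) = f(s - (1/2)t) with f = u(·, 0).
Hence u(s,t) = s - (1/2)t + 1.
Transform back: c(s,t) = exp(-2s)u(s,t).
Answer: c(s, t) = sexp(-2s) - (1/2)texp(-2s) + exp(-2s)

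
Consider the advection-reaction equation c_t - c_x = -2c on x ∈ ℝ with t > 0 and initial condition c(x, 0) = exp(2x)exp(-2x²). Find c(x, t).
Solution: Substitute c = exp(2x)u, i.e. u = exp(-2x)c.
By the product rule, c_x = exp(2x)(u_x + 2u), c_t = exp(2x)u_t.
Substituting into the PDE and dividing by exp(2x): u_t - (u_x + 2u) = -2u.
The lower-order terms cancel, leaving the standard advection equation u_t - u_x = 0.
Initial data for u: u(x,0) = exp(-2x)c(x,0) = exp(-2x²).
Solve for u:
  By method of characteristics (waves move left with speed 1):
  Along characteristics x + t = const, u is constant, so u(x,t) = f(x + t) with f = u(·, 0).
Hence u(x,t) = exp(-2(t + x)²).
Transform back: c(x,t) = exp(2x)u(x,t).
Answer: c(x, t) = exp(2x)exp(-2(t + x)²)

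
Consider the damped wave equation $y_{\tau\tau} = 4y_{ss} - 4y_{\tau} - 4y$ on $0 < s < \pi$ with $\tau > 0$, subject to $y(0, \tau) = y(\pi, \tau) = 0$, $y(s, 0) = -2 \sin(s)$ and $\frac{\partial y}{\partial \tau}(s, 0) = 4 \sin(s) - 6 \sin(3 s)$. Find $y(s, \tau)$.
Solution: Substitute $y = e^{-2\tau}u$, i.e. $u = e^{2\tau}y$.
By the product rule, $y_{\tau} = e^{-2\tau}(u_{\tau} - 2u)$, $y_{\tau\tau} = e^{-2\tau}(u_{\tau\tau} - 4u_{\tau} + 4u)$, $y_{ss} = e^{-2\tau}u_{ss}$.
Substituting into the PDE and dividing by $e^{-2\tau}$: $u_{\tau\tau} - 4u_{\tau} + 4u = 4u_{ss} - 4(u_{\tau} - 2u) - 4u$.
The lower-order terms cancel, leaving the standard wave equation $u_{\tau\tau} = 4u_{ss}$.
Initial data for $u$: $u(s,0) = y(s,0) = -2 \sin(s)$; $u_{\tau}(s,0) = y_{\tau}(s,0) + 2y(s,0) = -6 \sin(3 s)$. The boundary conditions carry over: $u(0,\tau) = u(\pi,\tau) = 0$.
Solve for $u$:
  Using separation of variables $u = X(s)T(\tau)$:
  Eigenfunctions: $\sin(ns)$, $n = 1, 2, 3, \ldots$
  General solution: $u(s, \tau) = \sum [A_n \cos(2n \tau) + B_n \sin(2n \tau)] \sin(ns)$
  From $u(s,0) = -2 \sin(s)$: $A_1=-2$. From $u_{\tau}(s,0) = -6 \sin(3 s)$, using $u_{\tau}(s,0) = \sum \omega_n B_n \sin(ns)$ with $\omega_n = 2n$: $B_3 = (-6)/6 = -1$.
Hence $u(s,\tau) = -2 \sin(s) \cos(2 \tau) - \sin(3 s) \sin(6 \tau)$.
Transform back: $y(s,\tau) = e^{-2\tau}u(s,\tau)$.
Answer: $y(s, \tau) = - e^{-2 \tau} \sin(6 \tau) \sin(3 s) - 2 e^{-2 \tau} \sin(s) \cos(2 \tau)$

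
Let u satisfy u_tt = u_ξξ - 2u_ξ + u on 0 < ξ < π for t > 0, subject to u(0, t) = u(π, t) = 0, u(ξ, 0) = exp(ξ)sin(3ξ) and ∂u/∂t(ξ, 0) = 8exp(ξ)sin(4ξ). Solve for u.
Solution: Substitute u = exp(ξ)w, i.e. w = exp(-ξ)u.
By the product rule, u_ξ = exp(ξ)(w_ξ + w), u_ξξ = exp(ξ)(w_ξξ + 2w_ξ + w), u_tt = exp(ξ)w_tt.
Substituting into the PDE and dividing by exp(ξ): w_tt = (w_ξξ + 2w_ξ + w) - 2(w_ξ + w) + w.
The lower-order terms cancel, leaving the standard wave equation w_tt = w_ξξ.
Initial data for w: w(ξ,0) = exp(-ξ)u(ξ,0) = sin(3ξ); w_t(ξ,0) = exp(-ξ)u_t(ξ,0) = 8sin(4ξ). The boundary conditions carry over: w(0,t) = w(π,t) = 0.
Solve for w:
  Using separation of variables w = X(ξ)T(t):
  Eigenfunctions: sin(nξ), n = 1, 2, 3, ...
  General solution: w(ξ, t) = Σ [A_n cos(n t) + B_n sin(n t)] sin(nξ)
  From w(ξ,0) = sin(3ξ): A_3=1. From w_t(ξ,0) = 8sin(4ξ), using w_t(ξ,0) = Σ ω_n B_n sin(nξ) with ω_n = n: B_4 = 8/4 = 2.
Hence w(ξ,t) = 2sin(4t)sin(4ξ) + sin(3ξ)cos(3t).
Transform back: u(ξ,t) = exp(ξ)w(ξ,t).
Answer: u(ξ, t) = 2exp(ξ)sin(4t)sin(4ξ) + exp(ξ)sin(3ξ)cos(3t)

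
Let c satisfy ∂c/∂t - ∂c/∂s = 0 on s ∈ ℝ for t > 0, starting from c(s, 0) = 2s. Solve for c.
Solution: By characteristics (ds/dt = -1), c(s,t) = f(s + t) with f = c(·, 0).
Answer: c(s, t) = 2s + 2t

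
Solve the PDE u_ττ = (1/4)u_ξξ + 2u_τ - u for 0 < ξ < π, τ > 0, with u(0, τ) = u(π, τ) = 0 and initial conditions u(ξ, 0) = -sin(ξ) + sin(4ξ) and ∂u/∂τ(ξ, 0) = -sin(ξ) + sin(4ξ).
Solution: Substitute u = exp(τ)w.
Then u_τ = exp(τ)(w_τ + w), u_ττ = exp(τ)(w_ττ + 2w_τ + w), u_ξξ = exp(τ)w_ξξ; substituting and dividing by exp(τ), the lower-order terms cancel: w_ττ = (1/4)w_ξξ (standard wave equation).
Data for w: w(ξ,0) = u(ξ,0) = -sin(ξ) + sin(4ξ); w_τ(ξ,0) = u_τ(ξ,0) - u(ξ,0) = 0. The boundary conditions carry over: w(0,τ) = w(π,τ) = 0.
Separating variables: w = Σ [A_n cos(ω_n τ) + B_n sin(ω_n τ)] sin(nξ), ω_n = n/2. From ICs: A_1=-1, A_4=1.
So w(ξ,τ) = -sin(ξ)cos(τ/2) + sin(4ξ)cos(2τ), and u(ξ,τ) = exp(τ)w(ξ,τ).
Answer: u(ξ, τ) = -exp(τ)sin(ξ)cos(τ/2) + exp(τ)sin(4ξ)cos(2τ)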